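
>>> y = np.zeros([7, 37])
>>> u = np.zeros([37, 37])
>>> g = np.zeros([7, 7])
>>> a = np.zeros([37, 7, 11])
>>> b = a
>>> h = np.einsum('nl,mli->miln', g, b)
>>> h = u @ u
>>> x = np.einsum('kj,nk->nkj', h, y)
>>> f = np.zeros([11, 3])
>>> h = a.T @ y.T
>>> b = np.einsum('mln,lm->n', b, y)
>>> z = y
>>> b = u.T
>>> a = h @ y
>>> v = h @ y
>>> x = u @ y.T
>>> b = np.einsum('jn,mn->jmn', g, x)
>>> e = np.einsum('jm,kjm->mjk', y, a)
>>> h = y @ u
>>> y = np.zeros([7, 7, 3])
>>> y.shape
(7, 7, 3)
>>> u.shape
(37, 37)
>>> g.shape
(7, 7)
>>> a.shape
(11, 7, 37)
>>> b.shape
(7, 37, 7)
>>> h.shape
(7, 37)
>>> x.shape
(37, 7)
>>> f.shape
(11, 3)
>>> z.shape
(7, 37)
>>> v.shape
(11, 7, 37)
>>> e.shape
(37, 7, 11)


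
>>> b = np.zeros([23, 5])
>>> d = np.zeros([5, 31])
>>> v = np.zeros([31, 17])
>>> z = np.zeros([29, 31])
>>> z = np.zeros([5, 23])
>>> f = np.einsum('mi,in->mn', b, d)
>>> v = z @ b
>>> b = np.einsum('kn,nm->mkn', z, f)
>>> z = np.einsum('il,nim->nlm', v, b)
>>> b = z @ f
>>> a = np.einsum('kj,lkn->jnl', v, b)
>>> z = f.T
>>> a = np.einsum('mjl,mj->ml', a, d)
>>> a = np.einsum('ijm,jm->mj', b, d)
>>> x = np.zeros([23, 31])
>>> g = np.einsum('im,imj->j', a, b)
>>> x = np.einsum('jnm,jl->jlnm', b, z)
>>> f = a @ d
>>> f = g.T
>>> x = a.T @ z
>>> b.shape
(31, 5, 31)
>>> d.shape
(5, 31)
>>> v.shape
(5, 5)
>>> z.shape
(31, 23)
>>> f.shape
(31,)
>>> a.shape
(31, 5)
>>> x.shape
(5, 23)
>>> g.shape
(31,)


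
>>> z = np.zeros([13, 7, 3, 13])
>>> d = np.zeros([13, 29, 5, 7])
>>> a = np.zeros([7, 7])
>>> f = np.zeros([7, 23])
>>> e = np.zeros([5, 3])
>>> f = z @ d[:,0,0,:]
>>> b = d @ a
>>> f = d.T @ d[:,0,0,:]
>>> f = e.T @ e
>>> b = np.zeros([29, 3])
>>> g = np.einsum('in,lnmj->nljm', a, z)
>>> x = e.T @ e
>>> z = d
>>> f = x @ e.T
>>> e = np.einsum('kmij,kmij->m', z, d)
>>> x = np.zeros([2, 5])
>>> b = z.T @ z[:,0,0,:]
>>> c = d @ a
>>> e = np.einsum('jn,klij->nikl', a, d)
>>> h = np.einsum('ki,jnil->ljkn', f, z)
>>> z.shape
(13, 29, 5, 7)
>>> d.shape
(13, 29, 5, 7)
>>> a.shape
(7, 7)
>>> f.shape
(3, 5)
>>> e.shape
(7, 5, 13, 29)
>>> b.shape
(7, 5, 29, 7)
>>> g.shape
(7, 13, 13, 3)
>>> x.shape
(2, 5)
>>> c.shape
(13, 29, 5, 7)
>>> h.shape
(7, 13, 3, 29)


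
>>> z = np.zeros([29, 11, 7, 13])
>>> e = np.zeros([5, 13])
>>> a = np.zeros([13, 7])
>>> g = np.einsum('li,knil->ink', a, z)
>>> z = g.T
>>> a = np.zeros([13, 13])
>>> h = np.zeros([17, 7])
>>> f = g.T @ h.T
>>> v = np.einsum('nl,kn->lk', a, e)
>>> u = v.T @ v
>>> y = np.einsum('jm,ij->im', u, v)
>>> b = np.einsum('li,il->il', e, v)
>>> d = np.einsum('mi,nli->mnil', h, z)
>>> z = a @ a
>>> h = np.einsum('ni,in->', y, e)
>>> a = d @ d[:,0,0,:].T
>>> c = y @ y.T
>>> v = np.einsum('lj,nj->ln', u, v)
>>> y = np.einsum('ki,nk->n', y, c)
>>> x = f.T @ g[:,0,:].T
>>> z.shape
(13, 13)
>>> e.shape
(5, 13)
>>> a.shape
(17, 29, 7, 17)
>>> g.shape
(7, 11, 29)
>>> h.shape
()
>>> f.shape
(29, 11, 17)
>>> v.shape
(5, 13)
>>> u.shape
(5, 5)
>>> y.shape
(13,)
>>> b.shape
(13, 5)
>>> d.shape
(17, 29, 7, 11)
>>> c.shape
(13, 13)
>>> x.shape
(17, 11, 7)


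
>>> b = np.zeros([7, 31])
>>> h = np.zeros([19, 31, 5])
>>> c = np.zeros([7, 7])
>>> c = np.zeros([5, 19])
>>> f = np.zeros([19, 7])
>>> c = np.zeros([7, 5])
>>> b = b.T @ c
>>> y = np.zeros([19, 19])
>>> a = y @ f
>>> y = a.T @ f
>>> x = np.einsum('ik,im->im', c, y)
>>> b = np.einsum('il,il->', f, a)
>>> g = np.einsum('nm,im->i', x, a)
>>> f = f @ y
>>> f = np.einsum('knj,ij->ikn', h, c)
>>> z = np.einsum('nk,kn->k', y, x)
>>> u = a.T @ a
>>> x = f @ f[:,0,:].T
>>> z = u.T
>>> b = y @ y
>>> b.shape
(7, 7)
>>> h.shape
(19, 31, 5)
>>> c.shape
(7, 5)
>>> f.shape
(7, 19, 31)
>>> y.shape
(7, 7)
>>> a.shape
(19, 7)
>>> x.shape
(7, 19, 7)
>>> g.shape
(19,)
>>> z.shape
(7, 7)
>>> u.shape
(7, 7)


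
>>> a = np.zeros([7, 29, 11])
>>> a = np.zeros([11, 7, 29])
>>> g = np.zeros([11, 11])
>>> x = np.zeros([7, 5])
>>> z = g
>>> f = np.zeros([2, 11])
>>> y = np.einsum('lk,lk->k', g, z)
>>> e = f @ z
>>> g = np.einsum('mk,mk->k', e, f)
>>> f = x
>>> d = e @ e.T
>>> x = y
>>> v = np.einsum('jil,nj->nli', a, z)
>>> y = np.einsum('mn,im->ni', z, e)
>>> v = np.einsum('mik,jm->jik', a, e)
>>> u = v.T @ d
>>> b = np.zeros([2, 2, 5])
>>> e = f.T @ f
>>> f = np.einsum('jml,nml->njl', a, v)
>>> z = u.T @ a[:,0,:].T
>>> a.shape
(11, 7, 29)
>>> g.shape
(11,)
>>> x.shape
(11,)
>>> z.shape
(2, 7, 11)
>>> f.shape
(2, 11, 29)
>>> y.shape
(11, 2)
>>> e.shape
(5, 5)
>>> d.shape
(2, 2)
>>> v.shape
(2, 7, 29)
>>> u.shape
(29, 7, 2)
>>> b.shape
(2, 2, 5)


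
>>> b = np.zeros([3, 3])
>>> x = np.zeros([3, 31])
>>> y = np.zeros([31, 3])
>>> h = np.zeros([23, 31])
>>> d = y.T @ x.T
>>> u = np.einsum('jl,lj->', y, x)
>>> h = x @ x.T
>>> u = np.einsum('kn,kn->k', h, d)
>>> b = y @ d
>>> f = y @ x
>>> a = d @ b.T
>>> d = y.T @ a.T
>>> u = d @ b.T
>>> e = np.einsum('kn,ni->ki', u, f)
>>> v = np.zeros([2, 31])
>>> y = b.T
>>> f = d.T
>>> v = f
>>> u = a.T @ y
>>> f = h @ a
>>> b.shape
(31, 3)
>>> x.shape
(3, 31)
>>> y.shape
(3, 31)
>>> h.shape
(3, 3)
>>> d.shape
(3, 3)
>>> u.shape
(31, 31)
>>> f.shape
(3, 31)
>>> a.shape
(3, 31)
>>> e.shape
(3, 31)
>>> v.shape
(3, 3)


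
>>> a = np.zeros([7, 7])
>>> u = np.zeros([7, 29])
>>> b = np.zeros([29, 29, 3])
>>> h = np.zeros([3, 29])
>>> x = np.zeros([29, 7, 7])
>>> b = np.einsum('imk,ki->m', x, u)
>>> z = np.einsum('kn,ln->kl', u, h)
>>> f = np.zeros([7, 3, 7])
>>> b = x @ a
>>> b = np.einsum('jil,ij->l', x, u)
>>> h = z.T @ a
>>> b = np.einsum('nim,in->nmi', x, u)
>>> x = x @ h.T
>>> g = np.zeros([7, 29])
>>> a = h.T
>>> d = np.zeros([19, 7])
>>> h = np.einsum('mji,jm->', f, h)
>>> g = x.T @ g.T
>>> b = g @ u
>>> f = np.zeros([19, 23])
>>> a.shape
(7, 3)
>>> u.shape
(7, 29)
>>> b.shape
(3, 7, 29)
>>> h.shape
()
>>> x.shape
(29, 7, 3)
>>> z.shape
(7, 3)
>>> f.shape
(19, 23)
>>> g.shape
(3, 7, 7)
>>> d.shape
(19, 7)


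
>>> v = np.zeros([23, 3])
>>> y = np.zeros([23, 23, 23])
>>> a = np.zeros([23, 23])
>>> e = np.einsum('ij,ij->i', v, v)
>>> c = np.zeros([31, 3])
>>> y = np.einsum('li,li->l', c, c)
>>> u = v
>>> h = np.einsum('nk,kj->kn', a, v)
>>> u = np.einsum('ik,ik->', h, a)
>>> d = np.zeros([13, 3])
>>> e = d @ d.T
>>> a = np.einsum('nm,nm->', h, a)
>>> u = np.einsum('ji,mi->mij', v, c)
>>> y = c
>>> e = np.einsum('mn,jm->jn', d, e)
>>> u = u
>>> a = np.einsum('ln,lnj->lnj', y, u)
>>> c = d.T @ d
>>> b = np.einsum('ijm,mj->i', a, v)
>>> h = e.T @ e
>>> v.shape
(23, 3)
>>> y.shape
(31, 3)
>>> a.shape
(31, 3, 23)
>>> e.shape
(13, 3)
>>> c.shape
(3, 3)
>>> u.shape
(31, 3, 23)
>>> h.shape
(3, 3)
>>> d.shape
(13, 3)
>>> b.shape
(31,)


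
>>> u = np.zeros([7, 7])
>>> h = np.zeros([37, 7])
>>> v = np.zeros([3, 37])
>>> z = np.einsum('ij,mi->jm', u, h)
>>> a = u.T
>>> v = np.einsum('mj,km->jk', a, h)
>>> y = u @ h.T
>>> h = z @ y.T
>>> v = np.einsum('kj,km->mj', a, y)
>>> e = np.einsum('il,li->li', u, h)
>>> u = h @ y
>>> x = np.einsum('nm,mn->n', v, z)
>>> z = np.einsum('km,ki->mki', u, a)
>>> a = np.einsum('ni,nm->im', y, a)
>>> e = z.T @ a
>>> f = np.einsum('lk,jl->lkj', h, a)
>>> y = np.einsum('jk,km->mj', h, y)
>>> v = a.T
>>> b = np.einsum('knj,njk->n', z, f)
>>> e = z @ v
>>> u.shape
(7, 37)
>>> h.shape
(7, 7)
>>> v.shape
(7, 37)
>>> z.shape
(37, 7, 7)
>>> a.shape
(37, 7)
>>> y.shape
(37, 7)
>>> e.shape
(37, 7, 37)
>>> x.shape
(37,)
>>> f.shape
(7, 7, 37)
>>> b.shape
(7,)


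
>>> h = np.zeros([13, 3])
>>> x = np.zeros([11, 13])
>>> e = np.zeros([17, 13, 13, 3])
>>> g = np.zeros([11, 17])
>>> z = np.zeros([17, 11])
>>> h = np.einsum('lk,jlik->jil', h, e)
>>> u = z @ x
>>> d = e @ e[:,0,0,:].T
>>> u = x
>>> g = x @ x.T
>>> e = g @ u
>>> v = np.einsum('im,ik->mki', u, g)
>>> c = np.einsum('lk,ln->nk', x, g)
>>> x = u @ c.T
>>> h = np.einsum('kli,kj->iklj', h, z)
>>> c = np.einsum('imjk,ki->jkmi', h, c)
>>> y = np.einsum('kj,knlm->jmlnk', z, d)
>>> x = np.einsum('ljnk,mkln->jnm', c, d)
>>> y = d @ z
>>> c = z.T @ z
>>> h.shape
(13, 17, 13, 11)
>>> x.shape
(11, 17, 17)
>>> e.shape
(11, 13)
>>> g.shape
(11, 11)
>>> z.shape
(17, 11)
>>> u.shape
(11, 13)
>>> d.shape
(17, 13, 13, 17)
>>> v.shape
(13, 11, 11)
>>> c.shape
(11, 11)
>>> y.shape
(17, 13, 13, 11)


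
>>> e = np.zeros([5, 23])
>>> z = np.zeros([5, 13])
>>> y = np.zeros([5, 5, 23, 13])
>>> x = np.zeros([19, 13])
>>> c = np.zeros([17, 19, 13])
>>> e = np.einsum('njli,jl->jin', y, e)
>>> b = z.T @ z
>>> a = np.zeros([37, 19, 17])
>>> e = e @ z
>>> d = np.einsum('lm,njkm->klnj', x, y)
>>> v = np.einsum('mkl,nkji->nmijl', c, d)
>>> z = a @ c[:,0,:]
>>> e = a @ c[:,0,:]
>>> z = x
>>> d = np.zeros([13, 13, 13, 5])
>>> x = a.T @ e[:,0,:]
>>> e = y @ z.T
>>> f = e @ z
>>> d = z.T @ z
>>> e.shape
(5, 5, 23, 19)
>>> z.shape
(19, 13)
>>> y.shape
(5, 5, 23, 13)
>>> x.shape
(17, 19, 13)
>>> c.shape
(17, 19, 13)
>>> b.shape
(13, 13)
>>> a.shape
(37, 19, 17)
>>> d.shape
(13, 13)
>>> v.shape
(23, 17, 5, 5, 13)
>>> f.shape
(5, 5, 23, 13)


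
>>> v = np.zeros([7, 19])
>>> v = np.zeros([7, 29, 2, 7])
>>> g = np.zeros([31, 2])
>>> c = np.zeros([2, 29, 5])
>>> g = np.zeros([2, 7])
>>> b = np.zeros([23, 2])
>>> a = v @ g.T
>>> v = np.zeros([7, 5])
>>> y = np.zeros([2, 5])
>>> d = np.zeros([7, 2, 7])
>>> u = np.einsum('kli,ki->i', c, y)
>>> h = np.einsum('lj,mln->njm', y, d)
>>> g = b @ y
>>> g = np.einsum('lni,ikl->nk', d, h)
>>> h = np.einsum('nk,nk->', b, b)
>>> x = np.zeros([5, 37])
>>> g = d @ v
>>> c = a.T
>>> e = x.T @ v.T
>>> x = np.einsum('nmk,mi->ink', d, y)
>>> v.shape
(7, 5)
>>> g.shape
(7, 2, 5)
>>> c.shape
(2, 2, 29, 7)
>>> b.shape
(23, 2)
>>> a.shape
(7, 29, 2, 2)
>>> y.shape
(2, 5)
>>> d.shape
(7, 2, 7)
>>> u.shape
(5,)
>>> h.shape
()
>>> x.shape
(5, 7, 7)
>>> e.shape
(37, 7)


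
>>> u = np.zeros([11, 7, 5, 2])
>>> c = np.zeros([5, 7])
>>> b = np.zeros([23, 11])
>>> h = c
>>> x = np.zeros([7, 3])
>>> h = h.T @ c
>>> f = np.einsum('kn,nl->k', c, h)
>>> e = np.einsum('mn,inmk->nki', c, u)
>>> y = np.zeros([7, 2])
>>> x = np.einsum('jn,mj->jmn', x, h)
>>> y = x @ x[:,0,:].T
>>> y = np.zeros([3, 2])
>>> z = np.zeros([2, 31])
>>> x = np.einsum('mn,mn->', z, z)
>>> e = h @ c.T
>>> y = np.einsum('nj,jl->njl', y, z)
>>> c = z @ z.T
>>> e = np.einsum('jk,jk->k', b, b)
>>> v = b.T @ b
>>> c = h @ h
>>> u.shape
(11, 7, 5, 2)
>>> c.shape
(7, 7)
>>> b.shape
(23, 11)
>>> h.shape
(7, 7)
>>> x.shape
()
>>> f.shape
(5,)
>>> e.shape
(11,)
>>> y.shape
(3, 2, 31)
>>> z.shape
(2, 31)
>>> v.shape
(11, 11)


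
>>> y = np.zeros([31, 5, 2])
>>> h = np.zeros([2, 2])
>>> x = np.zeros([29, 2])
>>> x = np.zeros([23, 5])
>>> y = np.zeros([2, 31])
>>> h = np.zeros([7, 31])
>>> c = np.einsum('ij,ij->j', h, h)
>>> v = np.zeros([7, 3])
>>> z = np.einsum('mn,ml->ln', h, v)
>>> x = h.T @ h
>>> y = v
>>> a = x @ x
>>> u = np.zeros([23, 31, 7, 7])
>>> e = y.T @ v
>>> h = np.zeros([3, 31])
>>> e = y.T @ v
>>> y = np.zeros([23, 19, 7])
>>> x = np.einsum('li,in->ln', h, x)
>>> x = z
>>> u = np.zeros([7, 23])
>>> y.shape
(23, 19, 7)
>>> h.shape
(3, 31)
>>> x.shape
(3, 31)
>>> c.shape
(31,)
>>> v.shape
(7, 3)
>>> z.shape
(3, 31)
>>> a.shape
(31, 31)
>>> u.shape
(7, 23)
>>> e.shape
(3, 3)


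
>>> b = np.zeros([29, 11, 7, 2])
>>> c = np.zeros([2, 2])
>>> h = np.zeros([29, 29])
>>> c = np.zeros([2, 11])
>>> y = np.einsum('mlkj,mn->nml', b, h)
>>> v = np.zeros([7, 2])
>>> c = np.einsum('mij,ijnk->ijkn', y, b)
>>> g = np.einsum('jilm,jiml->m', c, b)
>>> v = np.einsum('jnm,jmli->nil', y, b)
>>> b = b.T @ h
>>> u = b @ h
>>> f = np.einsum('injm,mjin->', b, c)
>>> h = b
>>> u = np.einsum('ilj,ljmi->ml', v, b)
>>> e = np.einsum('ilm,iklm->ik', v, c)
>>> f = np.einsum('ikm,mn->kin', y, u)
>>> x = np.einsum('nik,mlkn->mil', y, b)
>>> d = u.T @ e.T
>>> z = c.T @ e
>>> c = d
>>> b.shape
(2, 7, 11, 29)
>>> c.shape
(2, 29)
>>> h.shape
(2, 7, 11, 29)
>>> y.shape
(29, 29, 11)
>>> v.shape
(29, 2, 7)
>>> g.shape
(7,)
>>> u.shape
(11, 2)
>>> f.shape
(29, 29, 2)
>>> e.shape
(29, 11)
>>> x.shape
(2, 29, 7)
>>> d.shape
(2, 29)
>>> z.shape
(7, 2, 11, 11)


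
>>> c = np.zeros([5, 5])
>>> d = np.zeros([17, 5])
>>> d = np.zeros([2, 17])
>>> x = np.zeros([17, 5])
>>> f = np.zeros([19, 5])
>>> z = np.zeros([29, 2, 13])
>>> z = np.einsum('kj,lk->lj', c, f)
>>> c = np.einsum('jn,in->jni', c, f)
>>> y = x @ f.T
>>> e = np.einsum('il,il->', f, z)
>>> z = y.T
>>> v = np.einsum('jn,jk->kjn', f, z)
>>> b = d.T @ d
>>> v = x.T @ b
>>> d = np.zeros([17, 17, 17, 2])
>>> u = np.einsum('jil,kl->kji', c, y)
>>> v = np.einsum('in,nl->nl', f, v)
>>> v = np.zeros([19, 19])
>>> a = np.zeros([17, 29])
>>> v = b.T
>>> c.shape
(5, 5, 19)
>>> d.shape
(17, 17, 17, 2)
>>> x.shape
(17, 5)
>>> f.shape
(19, 5)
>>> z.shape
(19, 17)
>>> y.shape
(17, 19)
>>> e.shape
()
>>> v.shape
(17, 17)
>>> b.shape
(17, 17)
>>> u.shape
(17, 5, 5)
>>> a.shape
(17, 29)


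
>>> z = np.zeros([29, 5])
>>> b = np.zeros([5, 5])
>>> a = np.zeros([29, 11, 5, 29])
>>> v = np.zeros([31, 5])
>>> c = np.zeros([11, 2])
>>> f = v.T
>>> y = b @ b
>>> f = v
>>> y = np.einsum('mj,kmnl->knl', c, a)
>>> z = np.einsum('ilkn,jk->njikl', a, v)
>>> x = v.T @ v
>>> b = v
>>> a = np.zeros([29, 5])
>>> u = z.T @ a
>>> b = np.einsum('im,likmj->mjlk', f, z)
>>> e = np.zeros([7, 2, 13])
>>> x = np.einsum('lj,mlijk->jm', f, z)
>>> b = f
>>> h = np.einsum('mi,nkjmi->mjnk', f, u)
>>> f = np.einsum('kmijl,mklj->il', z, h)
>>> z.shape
(29, 31, 29, 5, 11)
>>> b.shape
(31, 5)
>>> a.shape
(29, 5)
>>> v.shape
(31, 5)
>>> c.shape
(11, 2)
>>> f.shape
(29, 11)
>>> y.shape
(29, 5, 29)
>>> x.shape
(5, 29)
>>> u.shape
(11, 5, 29, 31, 5)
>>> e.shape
(7, 2, 13)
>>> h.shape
(31, 29, 11, 5)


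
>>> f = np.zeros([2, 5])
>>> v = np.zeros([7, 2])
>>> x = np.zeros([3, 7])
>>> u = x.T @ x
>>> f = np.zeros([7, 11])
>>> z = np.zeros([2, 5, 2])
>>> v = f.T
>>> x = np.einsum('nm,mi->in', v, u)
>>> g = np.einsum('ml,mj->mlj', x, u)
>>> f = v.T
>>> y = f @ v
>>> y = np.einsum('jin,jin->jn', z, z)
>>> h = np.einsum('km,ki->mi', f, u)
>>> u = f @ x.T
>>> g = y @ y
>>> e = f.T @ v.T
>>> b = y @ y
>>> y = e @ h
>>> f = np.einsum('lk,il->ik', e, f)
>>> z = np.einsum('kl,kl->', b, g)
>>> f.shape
(7, 11)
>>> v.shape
(11, 7)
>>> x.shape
(7, 11)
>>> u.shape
(7, 7)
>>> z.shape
()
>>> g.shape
(2, 2)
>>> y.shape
(11, 7)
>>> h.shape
(11, 7)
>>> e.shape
(11, 11)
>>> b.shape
(2, 2)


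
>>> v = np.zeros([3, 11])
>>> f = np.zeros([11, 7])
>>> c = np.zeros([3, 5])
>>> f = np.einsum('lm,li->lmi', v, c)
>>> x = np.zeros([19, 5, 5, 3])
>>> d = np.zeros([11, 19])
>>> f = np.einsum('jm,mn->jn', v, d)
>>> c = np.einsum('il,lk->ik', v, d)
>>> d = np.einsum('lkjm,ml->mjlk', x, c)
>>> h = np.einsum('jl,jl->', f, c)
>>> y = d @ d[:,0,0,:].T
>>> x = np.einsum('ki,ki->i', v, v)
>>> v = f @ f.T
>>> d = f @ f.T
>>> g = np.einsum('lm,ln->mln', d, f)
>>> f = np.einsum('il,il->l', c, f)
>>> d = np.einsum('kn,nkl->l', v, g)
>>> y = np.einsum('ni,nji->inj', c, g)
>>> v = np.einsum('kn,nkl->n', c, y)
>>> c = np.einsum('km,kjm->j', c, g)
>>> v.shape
(19,)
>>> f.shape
(19,)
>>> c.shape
(3,)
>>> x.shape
(11,)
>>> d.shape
(19,)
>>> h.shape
()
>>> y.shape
(19, 3, 3)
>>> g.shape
(3, 3, 19)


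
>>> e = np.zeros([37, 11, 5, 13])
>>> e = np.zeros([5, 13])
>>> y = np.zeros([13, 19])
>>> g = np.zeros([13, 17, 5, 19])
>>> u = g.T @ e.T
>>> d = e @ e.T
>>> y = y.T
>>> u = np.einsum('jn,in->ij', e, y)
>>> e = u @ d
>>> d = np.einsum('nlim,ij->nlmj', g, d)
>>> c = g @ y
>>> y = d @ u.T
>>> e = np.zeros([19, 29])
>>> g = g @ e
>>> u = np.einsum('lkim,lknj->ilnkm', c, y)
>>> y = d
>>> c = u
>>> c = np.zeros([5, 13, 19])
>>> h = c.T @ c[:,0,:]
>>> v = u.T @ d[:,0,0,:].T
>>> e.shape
(19, 29)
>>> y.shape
(13, 17, 19, 5)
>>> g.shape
(13, 17, 5, 29)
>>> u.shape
(5, 13, 19, 17, 13)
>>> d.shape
(13, 17, 19, 5)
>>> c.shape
(5, 13, 19)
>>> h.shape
(19, 13, 19)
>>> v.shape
(13, 17, 19, 13, 13)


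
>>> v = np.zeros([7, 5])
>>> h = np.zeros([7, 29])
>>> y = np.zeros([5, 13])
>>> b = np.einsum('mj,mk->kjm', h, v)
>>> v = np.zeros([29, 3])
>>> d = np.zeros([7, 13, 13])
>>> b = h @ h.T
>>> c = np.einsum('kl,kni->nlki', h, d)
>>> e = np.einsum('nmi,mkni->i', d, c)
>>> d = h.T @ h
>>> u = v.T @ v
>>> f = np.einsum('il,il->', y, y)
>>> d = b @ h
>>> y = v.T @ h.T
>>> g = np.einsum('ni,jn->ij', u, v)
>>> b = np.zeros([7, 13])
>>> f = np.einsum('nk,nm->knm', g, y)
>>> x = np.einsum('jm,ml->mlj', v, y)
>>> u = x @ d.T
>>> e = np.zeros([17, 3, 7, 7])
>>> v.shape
(29, 3)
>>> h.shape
(7, 29)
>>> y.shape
(3, 7)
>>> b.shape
(7, 13)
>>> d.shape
(7, 29)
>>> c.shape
(13, 29, 7, 13)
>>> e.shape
(17, 3, 7, 7)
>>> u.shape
(3, 7, 7)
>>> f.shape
(29, 3, 7)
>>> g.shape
(3, 29)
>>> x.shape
(3, 7, 29)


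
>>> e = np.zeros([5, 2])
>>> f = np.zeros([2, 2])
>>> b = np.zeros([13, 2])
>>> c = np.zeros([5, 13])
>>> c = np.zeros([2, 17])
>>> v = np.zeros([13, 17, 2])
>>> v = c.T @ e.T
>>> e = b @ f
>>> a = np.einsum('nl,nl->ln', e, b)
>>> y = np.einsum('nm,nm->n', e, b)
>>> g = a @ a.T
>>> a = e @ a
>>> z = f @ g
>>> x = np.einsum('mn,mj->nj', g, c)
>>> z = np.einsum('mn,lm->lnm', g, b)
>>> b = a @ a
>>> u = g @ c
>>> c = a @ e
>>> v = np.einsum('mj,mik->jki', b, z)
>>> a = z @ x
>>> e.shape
(13, 2)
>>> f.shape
(2, 2)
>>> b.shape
(13, 13)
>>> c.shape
(13, 2)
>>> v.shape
(13, 2, 2)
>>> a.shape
(13, 2, 17)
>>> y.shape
(13,)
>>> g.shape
(2, 2)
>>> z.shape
(13, 2, 2)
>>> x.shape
(2, 17)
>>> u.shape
(2, 17)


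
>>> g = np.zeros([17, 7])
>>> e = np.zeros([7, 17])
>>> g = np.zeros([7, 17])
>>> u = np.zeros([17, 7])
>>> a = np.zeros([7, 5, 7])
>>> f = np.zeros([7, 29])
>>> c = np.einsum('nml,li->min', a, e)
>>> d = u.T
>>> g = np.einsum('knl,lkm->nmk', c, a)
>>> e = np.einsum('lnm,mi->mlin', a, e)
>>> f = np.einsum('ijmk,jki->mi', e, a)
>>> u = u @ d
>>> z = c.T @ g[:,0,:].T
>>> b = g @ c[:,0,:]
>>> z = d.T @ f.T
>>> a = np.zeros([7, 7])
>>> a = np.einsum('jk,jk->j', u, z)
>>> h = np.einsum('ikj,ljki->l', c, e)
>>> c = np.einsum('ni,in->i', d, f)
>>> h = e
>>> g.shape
(17, 7, 5)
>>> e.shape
(7, 7, 17, 5)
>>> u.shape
(17, 17)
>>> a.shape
(17,)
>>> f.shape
(17, 7)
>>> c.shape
(17,)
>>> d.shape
(7, 17)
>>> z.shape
(17, 17)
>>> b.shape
(17, 7, 7)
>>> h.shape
(7, 7, 17, 5)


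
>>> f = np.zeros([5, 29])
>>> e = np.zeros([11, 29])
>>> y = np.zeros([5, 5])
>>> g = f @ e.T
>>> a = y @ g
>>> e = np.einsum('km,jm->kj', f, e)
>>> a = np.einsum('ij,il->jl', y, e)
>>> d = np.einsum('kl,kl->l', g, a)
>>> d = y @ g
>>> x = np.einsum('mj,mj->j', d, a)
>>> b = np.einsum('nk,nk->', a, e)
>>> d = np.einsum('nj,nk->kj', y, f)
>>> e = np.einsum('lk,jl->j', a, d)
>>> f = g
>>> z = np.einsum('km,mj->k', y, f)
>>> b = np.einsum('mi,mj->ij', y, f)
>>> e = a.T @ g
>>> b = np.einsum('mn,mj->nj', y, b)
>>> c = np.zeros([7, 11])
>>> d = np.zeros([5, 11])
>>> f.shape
(5, 11)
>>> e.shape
(11, 11)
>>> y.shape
(5, 5)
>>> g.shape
(5, 11)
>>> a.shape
(5, 11)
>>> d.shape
(5, 11)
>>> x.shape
(11,)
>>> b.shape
(5, 11)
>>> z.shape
(5,)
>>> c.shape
(7, 11)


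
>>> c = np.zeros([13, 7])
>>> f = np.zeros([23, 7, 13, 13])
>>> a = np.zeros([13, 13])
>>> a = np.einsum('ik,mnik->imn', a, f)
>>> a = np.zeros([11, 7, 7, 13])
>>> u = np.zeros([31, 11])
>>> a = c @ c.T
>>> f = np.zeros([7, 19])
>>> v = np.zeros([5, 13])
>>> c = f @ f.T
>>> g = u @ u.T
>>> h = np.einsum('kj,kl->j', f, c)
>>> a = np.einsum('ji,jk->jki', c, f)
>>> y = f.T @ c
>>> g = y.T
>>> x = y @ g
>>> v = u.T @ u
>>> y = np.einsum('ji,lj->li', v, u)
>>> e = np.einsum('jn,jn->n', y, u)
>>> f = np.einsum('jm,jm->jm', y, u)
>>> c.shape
(7, 7)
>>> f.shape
(31, 11)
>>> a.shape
(7, 19, 7)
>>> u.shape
(31, 11)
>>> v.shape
(11, 11)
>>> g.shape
(7, 19)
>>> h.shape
(19,)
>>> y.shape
(31, 11)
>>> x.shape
(19, 19)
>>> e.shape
(11,)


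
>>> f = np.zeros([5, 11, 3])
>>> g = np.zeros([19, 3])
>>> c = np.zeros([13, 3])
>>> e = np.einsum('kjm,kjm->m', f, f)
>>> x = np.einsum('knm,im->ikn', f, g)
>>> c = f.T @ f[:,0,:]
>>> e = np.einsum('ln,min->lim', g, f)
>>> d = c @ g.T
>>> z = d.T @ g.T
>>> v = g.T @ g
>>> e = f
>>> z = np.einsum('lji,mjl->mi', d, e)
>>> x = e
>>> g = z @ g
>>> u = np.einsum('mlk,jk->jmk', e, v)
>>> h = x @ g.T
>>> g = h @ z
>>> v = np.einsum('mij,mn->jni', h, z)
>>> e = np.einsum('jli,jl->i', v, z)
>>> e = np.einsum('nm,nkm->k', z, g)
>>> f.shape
(5, 11, 3)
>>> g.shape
(5, 11, 19)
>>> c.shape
(3, 11, 3)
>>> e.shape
(11,)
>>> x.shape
(5, 11, 3)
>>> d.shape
(3, 11, 19)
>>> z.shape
(5, 19)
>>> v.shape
(5, 19, 11)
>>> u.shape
(3, 5, 3)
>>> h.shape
(5, 11, 5)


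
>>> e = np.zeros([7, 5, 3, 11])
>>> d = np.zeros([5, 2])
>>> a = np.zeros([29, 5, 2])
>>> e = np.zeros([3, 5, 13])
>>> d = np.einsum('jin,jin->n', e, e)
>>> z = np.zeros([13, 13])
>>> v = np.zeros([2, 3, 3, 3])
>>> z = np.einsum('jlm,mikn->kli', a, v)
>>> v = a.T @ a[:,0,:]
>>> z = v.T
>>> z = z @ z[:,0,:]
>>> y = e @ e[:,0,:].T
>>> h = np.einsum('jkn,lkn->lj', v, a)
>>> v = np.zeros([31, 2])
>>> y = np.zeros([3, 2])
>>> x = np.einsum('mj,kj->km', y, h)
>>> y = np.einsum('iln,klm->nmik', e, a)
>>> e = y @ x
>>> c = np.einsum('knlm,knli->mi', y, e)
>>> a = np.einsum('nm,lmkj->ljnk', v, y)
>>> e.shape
(13, 2, 3, 3)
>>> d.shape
(13,)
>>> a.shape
(13, 29, 31, 3)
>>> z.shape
(2, 5, 2)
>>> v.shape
(31, 2)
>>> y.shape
(13, 2, 3, 29)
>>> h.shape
(29, 2)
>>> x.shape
(29, 3)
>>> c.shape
(29, 3)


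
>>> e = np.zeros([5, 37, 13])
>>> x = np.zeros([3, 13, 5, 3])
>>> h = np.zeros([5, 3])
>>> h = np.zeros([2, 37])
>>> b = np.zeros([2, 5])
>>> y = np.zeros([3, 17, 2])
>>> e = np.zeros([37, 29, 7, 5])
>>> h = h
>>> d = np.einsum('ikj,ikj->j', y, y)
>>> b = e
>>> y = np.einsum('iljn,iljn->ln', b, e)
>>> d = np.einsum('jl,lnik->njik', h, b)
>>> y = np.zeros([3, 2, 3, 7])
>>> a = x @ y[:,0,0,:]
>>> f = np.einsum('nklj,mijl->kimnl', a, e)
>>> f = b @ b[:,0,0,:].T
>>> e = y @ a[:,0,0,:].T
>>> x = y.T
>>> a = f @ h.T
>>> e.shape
(3, 2, 3, 3)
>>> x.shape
(7, 3, 2, 3)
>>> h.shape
(2, 37)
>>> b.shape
(37, 29, 7, 5)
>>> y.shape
(3, 2, 3, 7)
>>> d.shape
(29, 2, 7, 5)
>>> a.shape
(37, 29, 7, 2)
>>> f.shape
(37, 29, 7, 37)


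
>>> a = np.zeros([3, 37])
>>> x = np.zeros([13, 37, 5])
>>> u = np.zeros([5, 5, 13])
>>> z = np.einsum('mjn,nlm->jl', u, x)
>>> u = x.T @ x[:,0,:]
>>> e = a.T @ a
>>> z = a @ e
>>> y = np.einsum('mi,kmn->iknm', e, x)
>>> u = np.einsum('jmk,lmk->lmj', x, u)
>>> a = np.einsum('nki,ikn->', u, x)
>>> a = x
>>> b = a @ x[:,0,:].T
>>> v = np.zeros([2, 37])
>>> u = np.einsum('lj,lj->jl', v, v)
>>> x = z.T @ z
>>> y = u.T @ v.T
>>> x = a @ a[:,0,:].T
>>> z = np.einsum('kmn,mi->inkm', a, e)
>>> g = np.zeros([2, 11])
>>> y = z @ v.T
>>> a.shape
(13, 37, 5)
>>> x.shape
(13, 37, 13)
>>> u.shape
(37, 2)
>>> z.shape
(37, 5, 13, 37)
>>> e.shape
(37, 37)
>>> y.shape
(37, 5, 13, 2)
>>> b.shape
(13, 37, 13)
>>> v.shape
(2, 37)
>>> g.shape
(2, 11)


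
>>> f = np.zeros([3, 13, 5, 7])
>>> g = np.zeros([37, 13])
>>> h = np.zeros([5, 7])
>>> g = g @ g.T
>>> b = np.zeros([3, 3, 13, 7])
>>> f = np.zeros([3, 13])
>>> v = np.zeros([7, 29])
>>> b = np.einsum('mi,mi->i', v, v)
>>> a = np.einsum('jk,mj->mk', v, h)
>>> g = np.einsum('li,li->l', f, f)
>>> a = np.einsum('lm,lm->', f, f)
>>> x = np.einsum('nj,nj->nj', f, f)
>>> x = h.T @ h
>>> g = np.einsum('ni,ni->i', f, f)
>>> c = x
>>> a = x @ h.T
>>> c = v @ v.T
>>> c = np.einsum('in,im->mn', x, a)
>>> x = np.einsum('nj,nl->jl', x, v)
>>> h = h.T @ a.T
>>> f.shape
(3, 13)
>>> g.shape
(13,)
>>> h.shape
(7, 7)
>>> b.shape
(29,)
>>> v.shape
(7, 29)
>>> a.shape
(7, 5)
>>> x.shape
(7, 29)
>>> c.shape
(5, 7)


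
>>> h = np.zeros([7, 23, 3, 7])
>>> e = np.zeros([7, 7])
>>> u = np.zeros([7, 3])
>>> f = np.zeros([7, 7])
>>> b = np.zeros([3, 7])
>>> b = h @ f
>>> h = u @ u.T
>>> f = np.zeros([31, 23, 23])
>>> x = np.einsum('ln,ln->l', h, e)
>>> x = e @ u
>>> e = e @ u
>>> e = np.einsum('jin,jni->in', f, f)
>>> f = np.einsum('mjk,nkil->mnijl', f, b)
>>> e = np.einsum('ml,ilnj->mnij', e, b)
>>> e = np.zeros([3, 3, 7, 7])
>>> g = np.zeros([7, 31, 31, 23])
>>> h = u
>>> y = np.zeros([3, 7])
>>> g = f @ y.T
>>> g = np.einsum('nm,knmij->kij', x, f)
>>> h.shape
(7, 3)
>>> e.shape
(3, 3, 7, 7)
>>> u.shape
(7, 3)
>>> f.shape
(31, 7, 3, 23, 7)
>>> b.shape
(7, 23, 3, 7)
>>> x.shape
(7, 3)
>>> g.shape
(31, 23, 7)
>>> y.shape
(3, 7)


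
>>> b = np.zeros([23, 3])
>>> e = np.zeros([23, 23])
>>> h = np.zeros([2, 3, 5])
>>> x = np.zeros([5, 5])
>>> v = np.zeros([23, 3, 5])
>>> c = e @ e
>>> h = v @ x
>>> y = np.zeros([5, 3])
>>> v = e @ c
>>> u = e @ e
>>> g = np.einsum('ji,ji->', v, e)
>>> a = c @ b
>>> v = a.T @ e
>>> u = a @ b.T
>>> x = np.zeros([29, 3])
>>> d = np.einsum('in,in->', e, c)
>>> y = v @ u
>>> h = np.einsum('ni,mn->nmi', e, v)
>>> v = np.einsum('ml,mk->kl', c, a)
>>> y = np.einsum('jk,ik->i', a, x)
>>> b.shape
(23, 3)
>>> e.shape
(23, 23)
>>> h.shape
(23, 3, 23)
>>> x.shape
(29, 3)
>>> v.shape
(3, 23)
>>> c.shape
(23, 23)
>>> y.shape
(29,)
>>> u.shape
(23, 23)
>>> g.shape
()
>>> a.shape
(23, 3)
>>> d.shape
()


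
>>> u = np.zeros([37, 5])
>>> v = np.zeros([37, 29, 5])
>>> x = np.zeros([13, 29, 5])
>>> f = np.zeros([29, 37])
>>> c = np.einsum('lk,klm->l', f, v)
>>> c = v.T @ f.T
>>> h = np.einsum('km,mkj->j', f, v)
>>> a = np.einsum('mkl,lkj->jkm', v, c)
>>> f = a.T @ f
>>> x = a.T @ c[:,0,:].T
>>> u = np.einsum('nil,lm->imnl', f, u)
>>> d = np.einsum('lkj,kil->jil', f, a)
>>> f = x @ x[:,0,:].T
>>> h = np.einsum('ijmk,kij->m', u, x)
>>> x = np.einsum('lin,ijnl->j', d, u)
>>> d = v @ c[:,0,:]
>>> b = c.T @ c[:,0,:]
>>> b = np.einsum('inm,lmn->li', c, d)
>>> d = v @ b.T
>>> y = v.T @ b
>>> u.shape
(29, 5, 37, 37)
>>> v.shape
(37, 29, 5)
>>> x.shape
(5,)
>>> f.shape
(37, 29, 37)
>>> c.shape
(5, 29, 29)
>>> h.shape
(37,)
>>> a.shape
(29, 29, 37)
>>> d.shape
(37, 29, 37)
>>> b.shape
(37, 5)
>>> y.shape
(5, 29, 5)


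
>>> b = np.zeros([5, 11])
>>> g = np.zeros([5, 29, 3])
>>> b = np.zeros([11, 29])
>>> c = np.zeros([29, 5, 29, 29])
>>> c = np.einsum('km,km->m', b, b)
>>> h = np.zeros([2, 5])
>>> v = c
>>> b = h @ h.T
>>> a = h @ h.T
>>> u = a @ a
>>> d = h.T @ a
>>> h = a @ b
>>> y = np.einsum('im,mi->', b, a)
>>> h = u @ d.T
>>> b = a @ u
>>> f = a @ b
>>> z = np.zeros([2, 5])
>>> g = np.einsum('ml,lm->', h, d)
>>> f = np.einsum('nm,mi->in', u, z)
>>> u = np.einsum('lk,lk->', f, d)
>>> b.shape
(2, 2)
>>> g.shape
()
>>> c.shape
(29,)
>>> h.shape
(2, 5)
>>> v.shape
(29,)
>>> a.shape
(2, 2)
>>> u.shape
()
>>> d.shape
(5, 2)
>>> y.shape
()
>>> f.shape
(5, 2)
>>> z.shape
(2, 5)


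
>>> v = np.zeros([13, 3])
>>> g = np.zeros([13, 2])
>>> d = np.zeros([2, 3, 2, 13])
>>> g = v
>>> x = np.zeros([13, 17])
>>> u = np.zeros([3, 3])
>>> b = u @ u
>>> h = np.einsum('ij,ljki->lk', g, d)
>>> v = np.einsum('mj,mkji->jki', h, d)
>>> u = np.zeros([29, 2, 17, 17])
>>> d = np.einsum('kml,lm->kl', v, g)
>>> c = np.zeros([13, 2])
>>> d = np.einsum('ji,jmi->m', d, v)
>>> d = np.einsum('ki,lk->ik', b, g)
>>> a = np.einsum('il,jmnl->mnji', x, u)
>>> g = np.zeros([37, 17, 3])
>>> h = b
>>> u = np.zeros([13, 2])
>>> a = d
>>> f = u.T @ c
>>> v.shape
(2, 3, 13)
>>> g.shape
(37, 17, 3)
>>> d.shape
(3, 3)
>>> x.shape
(13, 17)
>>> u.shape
(13, 2)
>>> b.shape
(3, 3)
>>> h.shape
(3, 3)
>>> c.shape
(13, 2)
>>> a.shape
(3, 3)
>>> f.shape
(2, 2)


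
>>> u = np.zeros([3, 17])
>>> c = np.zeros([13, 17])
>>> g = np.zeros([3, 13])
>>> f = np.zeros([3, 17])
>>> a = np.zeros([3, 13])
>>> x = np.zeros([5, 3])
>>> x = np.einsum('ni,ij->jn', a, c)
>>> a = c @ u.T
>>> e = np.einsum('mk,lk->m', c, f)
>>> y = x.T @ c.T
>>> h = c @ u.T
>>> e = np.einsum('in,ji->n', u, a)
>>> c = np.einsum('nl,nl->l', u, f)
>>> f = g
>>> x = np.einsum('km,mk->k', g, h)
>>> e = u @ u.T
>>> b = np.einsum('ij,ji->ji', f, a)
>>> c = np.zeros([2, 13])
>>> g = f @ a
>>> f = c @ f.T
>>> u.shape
(3, 17)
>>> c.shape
(2, 13)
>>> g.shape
(3, 3)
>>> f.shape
(2, 3)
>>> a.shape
(13, 3)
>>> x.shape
(3,)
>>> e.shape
(3, 3)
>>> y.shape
(3, 13)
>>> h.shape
(13, 3)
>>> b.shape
(13, 3)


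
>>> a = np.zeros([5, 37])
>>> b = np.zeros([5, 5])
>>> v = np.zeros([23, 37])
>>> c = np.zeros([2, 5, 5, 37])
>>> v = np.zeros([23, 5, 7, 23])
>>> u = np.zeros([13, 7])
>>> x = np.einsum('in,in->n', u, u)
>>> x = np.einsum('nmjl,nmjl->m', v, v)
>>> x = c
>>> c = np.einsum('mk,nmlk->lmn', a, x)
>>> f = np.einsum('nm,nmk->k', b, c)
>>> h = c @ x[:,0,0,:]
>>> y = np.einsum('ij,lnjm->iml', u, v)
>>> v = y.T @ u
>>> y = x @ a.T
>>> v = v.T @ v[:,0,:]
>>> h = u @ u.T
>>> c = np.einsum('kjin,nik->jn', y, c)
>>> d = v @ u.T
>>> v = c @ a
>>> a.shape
(5, 37)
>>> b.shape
(5, 5)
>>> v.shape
(5, 37)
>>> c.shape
(5, 5)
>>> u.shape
(13, 7)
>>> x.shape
(2, 5, 5, 37)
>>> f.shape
(2,)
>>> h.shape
(13, 13)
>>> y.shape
(2, 5, 5, 5)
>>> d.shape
(7, 23, 13)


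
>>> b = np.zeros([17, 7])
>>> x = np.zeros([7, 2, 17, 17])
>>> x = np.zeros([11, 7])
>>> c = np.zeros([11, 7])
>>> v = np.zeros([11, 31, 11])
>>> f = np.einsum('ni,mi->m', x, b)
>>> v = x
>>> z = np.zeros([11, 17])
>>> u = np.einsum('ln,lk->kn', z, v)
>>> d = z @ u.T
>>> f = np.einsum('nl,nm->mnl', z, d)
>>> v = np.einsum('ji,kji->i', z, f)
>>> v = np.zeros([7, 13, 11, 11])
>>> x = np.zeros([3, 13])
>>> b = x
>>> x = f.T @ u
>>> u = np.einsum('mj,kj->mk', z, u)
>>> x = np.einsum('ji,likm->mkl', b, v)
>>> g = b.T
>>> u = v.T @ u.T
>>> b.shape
(3, 13)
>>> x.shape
(11, 11, 7)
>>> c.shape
(11, 7)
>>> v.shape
(7, 13, 11, 11)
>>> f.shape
(7, 11, 17)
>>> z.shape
(11, 17)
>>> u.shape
(11, 11, 13, 11)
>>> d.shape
(11, 7)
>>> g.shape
(13, 3)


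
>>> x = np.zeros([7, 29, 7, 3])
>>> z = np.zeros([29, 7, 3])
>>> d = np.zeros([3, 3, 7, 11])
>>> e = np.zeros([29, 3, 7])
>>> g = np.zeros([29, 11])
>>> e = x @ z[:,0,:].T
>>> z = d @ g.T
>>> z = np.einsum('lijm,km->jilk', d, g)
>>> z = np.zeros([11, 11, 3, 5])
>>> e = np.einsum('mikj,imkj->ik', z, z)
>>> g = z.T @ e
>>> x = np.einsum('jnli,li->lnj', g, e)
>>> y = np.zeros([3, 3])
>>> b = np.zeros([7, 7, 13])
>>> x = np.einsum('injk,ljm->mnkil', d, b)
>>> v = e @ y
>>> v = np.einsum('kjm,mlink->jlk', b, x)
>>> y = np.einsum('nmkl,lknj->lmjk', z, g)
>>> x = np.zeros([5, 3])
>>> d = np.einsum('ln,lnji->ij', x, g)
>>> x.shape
(5, 3)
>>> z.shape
(11, 11, 3, 5)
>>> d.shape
(3, 11)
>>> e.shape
(11, 3)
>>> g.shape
(5, 3, 11, 3)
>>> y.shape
(5, 11, 3, 3)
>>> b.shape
(7, 7, 13)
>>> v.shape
(7, 3, 7)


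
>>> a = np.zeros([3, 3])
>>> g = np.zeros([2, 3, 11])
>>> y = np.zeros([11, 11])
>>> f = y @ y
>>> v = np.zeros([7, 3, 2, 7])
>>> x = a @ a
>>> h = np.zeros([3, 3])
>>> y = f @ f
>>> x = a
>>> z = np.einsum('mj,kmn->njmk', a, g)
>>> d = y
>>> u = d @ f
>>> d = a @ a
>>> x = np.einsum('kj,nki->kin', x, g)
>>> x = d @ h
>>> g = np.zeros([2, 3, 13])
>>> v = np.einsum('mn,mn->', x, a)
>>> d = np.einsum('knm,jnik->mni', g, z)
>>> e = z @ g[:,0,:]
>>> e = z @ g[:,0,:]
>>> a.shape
(3, 3)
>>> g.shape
(2, 3, 13)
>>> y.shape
(11, 11)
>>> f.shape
(11, 11)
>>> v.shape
()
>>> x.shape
(3, 3)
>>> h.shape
(3, 3)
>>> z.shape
(11, 3, 3, 2)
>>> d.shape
(13, 3, 3)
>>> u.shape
(11, 11)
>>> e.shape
(11, 3, 3, 13)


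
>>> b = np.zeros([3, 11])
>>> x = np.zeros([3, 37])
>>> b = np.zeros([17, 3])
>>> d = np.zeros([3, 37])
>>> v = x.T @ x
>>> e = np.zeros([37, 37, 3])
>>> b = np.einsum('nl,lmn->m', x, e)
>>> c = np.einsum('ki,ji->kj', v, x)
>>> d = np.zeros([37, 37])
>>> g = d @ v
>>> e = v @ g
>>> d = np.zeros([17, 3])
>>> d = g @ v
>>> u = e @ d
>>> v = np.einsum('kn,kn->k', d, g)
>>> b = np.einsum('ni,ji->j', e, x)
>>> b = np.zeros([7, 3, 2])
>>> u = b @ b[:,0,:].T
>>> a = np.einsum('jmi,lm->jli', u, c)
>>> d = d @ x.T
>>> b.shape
(7, 3, 2)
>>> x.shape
(3, 37)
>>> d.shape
(37, 3)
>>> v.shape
(37,)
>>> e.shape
(37, 37)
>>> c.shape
(37, 3)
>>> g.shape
(37, 37)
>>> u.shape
(7, 3, 7)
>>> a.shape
(7, 37, 7)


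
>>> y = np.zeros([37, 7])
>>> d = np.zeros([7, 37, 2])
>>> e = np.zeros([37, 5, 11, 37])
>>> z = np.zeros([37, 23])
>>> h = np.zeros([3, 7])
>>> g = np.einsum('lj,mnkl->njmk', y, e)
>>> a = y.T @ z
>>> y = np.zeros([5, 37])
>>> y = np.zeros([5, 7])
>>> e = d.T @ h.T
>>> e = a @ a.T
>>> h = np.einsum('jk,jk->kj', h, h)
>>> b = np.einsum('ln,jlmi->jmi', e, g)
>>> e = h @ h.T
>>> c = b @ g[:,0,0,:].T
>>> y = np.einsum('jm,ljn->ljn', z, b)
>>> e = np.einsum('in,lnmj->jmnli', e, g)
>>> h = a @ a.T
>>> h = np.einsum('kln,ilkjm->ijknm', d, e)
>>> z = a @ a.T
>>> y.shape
(5, 37, 11)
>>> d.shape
(7, 37, 2)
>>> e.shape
(11, 37, 7, 5, 7)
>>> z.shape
(7, 7)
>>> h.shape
(11, 5, 7, 2, 7)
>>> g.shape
(5, 7, 37, 11)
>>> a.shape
(7, 23)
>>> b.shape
(5, 37, 11)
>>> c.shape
(5, 37, 5)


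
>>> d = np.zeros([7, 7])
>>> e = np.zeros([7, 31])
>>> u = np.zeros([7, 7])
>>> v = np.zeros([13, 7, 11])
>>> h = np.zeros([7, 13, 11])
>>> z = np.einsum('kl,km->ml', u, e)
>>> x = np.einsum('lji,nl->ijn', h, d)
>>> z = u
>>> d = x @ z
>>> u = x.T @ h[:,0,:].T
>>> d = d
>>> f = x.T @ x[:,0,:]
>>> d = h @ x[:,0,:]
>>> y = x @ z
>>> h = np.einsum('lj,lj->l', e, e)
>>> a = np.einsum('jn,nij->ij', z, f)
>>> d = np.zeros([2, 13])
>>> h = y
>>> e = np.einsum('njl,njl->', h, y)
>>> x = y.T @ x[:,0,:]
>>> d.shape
(2, 13)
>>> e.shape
()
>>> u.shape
(7, 13, 7)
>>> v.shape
(13, 7, 11)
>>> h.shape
(11, 13, 7)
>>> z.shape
(7, 7)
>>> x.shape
(7, 13, 7)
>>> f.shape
(7, 13, 7)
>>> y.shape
(11, 13, 7)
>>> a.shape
(13, 7)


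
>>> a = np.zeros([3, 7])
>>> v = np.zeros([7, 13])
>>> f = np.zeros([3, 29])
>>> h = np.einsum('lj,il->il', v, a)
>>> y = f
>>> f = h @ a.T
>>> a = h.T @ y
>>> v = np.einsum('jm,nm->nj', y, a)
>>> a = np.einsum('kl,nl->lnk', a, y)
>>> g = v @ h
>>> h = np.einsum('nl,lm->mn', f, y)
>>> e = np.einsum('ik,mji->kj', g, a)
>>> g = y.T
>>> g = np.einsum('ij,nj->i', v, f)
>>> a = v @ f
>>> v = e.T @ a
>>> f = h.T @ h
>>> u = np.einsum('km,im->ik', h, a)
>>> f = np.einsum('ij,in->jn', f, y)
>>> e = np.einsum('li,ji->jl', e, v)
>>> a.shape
(7, 3)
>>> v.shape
(3, 3)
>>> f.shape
(3, 29)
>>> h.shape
(29, 3)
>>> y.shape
(3, 29)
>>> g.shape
(7,)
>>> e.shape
(3, 7)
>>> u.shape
(7, 29)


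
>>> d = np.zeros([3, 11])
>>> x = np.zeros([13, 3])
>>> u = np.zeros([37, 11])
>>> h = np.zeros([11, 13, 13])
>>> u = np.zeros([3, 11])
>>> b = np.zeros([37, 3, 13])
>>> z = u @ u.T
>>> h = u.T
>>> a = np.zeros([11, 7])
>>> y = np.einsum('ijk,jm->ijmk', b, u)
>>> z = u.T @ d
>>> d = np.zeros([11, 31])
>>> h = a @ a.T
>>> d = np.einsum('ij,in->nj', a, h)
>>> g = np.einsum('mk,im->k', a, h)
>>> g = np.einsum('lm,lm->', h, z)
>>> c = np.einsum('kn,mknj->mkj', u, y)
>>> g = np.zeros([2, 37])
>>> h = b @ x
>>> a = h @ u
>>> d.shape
(11, 7)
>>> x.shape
(13, 3)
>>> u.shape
(3, 11)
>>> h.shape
(37, 3, 3)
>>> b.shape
(37, 3, 13)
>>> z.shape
(11, 11)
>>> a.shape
(37, 3, 11)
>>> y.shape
(37, 3, 11, 13)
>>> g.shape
(2, 37)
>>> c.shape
(37, 3, 13)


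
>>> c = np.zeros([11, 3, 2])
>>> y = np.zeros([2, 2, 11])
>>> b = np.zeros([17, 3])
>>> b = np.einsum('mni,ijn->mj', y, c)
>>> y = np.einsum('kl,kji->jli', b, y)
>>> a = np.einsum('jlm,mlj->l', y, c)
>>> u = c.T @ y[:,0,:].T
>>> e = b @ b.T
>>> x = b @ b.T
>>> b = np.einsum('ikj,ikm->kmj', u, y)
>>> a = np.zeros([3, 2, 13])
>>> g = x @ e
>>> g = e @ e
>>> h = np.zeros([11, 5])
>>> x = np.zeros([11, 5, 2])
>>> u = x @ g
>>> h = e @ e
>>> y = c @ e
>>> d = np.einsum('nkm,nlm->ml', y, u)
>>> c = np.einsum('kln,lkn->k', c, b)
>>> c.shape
(11,)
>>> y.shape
(11, 3, 2)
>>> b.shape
(3, 11, 2)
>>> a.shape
(3, 2, 13)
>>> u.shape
(11, 5, 2)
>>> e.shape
(2, 2)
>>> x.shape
(11, 5, 2)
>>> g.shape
(2, 2)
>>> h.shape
(2, 2)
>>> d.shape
(2, 5)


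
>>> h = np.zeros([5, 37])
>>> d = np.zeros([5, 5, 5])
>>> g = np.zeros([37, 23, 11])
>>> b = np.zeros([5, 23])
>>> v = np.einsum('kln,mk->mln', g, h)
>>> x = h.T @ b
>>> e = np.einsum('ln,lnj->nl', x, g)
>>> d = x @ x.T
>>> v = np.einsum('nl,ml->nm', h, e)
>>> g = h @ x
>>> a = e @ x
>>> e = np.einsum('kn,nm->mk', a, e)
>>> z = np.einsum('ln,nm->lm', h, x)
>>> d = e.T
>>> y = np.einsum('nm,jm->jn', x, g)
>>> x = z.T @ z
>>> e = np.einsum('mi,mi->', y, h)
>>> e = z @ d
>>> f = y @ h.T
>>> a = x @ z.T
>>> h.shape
(5, 37)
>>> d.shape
(23, 37)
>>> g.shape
(5, 23)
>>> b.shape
(5, 23)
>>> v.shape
(5, 23)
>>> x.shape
(23, 23)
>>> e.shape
(5, 37)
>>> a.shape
(23, 5)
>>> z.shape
(5, 23)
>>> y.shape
(5, 37)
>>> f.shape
(5, 5)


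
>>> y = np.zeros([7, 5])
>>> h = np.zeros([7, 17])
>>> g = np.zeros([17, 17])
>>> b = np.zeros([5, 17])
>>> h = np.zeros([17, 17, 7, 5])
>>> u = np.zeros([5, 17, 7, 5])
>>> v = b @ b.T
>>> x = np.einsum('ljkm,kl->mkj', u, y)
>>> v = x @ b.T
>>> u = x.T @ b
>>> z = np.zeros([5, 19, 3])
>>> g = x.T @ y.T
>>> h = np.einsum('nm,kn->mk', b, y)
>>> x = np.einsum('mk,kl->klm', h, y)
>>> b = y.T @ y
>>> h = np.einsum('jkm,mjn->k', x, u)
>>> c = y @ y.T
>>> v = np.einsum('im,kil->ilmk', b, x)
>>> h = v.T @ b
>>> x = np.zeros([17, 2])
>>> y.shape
(7, 5)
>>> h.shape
(7, 5, 17, 5)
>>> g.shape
(17, 7, 7)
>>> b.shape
(5, 5)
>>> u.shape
(17, 7, 17)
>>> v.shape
(5, 17, 5, 7)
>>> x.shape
(17, 2)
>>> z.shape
(5, 19, 3)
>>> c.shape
(7, 7)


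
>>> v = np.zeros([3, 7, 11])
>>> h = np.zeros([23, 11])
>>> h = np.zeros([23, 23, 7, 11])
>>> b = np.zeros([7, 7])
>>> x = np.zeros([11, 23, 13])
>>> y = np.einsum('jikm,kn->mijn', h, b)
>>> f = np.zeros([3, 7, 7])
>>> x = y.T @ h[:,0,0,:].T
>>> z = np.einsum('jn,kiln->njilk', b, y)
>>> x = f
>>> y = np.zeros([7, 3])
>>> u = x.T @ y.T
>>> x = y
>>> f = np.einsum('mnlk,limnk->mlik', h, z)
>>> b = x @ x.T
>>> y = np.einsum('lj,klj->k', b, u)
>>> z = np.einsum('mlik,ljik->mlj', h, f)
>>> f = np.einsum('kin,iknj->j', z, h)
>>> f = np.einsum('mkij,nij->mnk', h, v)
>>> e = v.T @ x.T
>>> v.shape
(3, 7, 11)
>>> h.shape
(23, 23, 7, 11)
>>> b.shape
(7, 7)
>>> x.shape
(7, 3)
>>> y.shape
(7,)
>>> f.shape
(23, 3, 23)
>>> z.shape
(23, 23, 7)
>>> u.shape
(7, 7, 7)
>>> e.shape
(11, 7, 7)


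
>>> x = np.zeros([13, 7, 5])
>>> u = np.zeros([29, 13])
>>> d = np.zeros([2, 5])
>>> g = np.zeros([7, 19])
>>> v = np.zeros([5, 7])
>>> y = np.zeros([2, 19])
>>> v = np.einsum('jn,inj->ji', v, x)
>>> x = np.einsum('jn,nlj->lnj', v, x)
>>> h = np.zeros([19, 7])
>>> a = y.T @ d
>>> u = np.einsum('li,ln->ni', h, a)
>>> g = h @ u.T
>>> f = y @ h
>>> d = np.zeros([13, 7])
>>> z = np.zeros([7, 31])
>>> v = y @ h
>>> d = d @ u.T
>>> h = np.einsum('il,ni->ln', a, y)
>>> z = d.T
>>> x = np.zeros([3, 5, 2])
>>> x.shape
(3, 5, 2)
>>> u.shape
(5, 7)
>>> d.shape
(13, 5)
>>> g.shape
(19, 5)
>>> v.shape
(2, 7)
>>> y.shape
(2, 19)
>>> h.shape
(5, 2)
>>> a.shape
(19, 5)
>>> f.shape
(2, 7)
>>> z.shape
(5, 13)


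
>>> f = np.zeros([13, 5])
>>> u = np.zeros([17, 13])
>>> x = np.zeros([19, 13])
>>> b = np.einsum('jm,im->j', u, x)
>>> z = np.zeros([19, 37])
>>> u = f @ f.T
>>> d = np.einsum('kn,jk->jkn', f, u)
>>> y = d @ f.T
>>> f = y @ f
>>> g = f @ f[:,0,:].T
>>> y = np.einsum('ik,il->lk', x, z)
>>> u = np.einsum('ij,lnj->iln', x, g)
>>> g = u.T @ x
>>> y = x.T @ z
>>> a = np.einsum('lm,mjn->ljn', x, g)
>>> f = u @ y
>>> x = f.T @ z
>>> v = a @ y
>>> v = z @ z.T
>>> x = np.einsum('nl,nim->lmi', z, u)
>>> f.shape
(19, 13, 37)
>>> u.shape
(19, 13, 13)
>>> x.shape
(37, 13, 13)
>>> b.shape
(17,)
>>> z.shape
(19, 37)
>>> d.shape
(13, 13, 5)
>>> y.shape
(13, 37)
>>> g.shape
(13, 13, 13)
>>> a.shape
(19, 13, 13)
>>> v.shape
(19, 19)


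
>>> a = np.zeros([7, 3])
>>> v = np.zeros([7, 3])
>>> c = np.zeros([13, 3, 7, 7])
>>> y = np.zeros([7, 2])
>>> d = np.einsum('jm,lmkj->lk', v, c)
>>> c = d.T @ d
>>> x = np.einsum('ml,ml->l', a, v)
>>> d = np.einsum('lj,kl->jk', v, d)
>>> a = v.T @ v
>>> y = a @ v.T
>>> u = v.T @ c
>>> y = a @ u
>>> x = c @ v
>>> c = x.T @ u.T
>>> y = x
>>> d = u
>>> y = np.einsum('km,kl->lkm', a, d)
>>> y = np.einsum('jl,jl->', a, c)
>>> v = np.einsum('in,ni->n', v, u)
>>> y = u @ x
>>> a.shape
(3, 3)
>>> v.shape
(3,)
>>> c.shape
(3, 3)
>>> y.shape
(3, 3)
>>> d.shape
(3, 7)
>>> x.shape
(7, 3)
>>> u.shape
(3, 7)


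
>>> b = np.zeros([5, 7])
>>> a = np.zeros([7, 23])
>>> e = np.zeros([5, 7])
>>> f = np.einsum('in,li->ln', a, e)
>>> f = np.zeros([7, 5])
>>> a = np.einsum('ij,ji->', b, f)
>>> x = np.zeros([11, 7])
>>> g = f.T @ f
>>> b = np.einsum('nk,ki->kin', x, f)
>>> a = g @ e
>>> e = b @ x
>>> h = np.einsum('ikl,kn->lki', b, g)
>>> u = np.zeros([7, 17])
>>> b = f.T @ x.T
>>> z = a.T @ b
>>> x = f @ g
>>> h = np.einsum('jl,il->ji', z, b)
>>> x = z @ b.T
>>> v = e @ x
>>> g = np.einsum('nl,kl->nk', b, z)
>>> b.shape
(5, 11)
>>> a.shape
(5, 7)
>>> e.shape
(7, 5, 7)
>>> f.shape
(7, 5)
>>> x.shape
(7, 5)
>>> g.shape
(5, 7)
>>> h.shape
(7, 5)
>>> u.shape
(7, 17)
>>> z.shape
(7, 11)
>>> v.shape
(7, 5, 5)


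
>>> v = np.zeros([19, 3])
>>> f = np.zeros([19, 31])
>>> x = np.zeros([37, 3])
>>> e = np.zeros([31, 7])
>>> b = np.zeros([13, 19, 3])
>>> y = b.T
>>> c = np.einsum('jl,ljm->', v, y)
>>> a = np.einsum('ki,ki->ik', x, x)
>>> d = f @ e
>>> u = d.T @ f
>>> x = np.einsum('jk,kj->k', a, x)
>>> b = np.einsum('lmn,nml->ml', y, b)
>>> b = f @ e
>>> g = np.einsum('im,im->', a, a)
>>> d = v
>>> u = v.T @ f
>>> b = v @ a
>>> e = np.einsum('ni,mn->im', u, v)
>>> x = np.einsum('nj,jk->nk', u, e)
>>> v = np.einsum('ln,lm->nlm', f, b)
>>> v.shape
(31, 19, 37)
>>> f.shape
(19, 31)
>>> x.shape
(3, 19)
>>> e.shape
(31, 19)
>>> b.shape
(19, 37)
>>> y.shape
(3, 19, 13)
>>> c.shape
()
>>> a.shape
(3, 37)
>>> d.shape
(19, 3)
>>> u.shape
(3, 31)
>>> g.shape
()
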